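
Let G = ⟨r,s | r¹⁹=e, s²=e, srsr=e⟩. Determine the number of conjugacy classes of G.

The conjugacy classes (representative and size) are:
  [e] (size 1), [r¹⁸] (size 2), [r²] (size 2), [r¹⁶] (size 2), [r⁴] (size 2), [r¹⁴] (size 2), [r¹³] (size 2), [r¹²] (size 2), [r⁸] (size 2), [r⁹] (size 2), [s] (size 19).
Class equation: 1 + 2 + 2 + 2 + 2 + 2 + 2 + 2 + 2 + 2 + 19 = 38 = |G|. So G has 11 conjugacy classes.

Answer: 11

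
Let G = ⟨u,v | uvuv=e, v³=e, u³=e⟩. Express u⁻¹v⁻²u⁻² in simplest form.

Multiply left to right, reducing at each step:
  (u²) · v⁻² = u²v
  (u²v) · u⁻² = uv²

Answer: uv²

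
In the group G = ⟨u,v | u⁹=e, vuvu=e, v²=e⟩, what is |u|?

Compute successive powers until reaching e:
  u¹ = u, u² = u², u³ = u³, u⁴ = u⁴, u⁵ = u⁵, u⁶ = u⁶, u⁷ = u⁷, u⁸ = u⁸, u⁹ = e.
The smallest positive k with uᵏ = e is 9.

Answer: 9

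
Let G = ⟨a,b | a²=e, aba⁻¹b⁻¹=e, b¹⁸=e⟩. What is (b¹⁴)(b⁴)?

Compute (b¹⁴) · (b⁴) by multiplying left to right and reducing via the relations at each step:
  (b¹⁴) · b⁴ = e

Answer: e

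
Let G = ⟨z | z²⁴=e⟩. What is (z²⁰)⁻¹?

The order of (z²⁰) is 6 (smallest k with (z²⁰)ᵏ = e), so (z²⁰)⁻¹ = (z²⁰)⁵ = z⁴.
Check: (z²⁰) · (z⁴) → (z²⁰) · z⁴ = e, giving e as required.

Answer: z⁴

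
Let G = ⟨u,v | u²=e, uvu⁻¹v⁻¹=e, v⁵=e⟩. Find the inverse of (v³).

The order of (v³) is 5 (smallest k with (v³)ᵏ = e), so (v³)⁻¹ = (v³)⁴ = v².
Check: (v³) · (v²) → (v³) · v² = e, giving e as required.

Answer: v²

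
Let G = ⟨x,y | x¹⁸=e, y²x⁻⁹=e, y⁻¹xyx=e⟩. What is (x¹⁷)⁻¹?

The order of (x¹⁷) is 18 (smallest k with (x¹⁷)ᵏ = e), so (x¹⁷)⁻¹ = (x¹⁷)¹⁷ = x.
Check: (x¹⁷) · x → (x¹⁷) · x = e, giving e as required.

Answer: x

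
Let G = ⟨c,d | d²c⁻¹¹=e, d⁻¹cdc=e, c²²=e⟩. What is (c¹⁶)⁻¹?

The order of (c¹⁶) is 11 (smallest k with (c¹⁶)ᵏ = e), so (c¹⁶)⁻¹ = (c¹⁶)¹⁰ = c⁶.
Check: (c¹⁶) · (c⁶) → (c¹⁶) · c⁶ = e, giving e as required.

Answer: c⁶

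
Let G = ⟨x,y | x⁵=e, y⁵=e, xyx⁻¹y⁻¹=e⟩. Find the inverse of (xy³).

The order of (xy³) is 5 (smallest k with (xy³)ᵏ = e), so (xy³)⁻¹ = (xy³)⁴ = x⁴y².
Check: (xy³) · (x⁴y²) → (xy³) · x⁴ = y³;   (y³) · y² = e, giving e as required.

Answer: x⁴y²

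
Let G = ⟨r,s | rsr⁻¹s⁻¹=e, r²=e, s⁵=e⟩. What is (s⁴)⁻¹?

The order of (s⁴) is 5 (smallest k with (s⁴)ᵏ = e), so (s⁴)⁻¹ = (s⁴)⁴ = s.
Check: (s⁴) · s → (s⁴) · s = e, giving e as required.

Answer: s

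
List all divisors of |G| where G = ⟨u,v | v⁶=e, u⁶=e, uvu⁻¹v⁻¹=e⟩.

|G| = 36 = 2² · 3². By Lagrange's theorem the order of any subgroup divides 36; the divisors of 36 are 1, 2, 3, 4, 6, 9, 12, 18, 36.

Answer: 1, 2, 3, 4, 6, 9, 12, 18, 36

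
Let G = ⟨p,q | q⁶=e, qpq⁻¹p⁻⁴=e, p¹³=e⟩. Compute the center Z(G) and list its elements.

An element z ∈ Z(G) iff z commutes with every generator.
For example e is central: e·p = p = p·e; e·q = q = q·e.
Whereas p ∉ Z(G) since p·q = pq ≠ p⁴q = q·p.
Checking each of the 78 elements this way gives Z(G) = {e}, of order 1.

Answer: {e}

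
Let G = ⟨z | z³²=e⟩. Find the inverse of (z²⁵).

The order of (z²⁵) is 32 (smallest k with (z²⁵)ᵏ = e), so (z²⁵)⁻¹ = (z²⁵)³¹ = z⁷.
Check: (z²⁵) · (z⁷) → (z²⁵) · z⁷ = e, giving e as required.

Answer: z⁷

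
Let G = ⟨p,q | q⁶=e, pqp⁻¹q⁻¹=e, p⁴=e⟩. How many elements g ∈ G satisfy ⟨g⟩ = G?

⟨g⟩ = G would require ord(g) = |G| = 24, but the maximum element order in G is 12 < 24. So G is not cyclic and no single element generates it: the count is 0.

Answer: 0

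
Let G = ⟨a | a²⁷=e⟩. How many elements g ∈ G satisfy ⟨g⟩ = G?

G is cyclic of order 27. An element generates G iff its order is 27, and a cyclic group of order 27 has exactly φ(27) = 18 such elements.

Answer: 18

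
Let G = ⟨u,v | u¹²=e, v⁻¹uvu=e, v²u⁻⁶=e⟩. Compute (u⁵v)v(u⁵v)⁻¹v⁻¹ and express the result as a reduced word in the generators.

[(u⁵v), v] = (u⁵v)·v·(u⁵v)⁻¹·v⁻¹.
  (u⁵v) · v = u¹¹
  (u¹¹) · (u⁵v⁻¹) = u⁴v⁻¹
  (u⁴v⁻¹) · (v⁻¹) = u¹⁰

Answer: u¹⁰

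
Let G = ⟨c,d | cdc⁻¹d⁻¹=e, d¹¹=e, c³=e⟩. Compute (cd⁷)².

Compute successive powers of (cd⁷), reducing at each step:
  (cd⁷)²: (cd⁷) · c = c²d⁷;   (c²d⁷) · d⁷ = c²d³

Answer: c²d³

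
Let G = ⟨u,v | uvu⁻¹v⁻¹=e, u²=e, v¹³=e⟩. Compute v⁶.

Compute successive powers of v, reducing at each step:
  v²: v · v = v²
  v³: (v²) · v = v³
  v⁴: (v³) · v = v⁴
  v⁵: (v⁴) · v = v⁵
  v⁶: (v⁵) · v = v⁶

Answer: v⁶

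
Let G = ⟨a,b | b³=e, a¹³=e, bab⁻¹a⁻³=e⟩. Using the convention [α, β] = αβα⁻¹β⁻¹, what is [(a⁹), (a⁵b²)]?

[(a⁹), (a⁵b²)] = (a⁹)·(a⁵b²)·(a⁹)⁻¹·(a⁵b²)⁻¹.
  (a⁹) · (a⁵b²) = ab²
  (ab²) · (a⁴) = a¹¹b²
  (a¹¹b²) · (a¹¹b) = a⁶

Answer: a⁶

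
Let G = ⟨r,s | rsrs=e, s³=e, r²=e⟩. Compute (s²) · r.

Compute (s²) · r by multiplying left to right and reducing via the relations at each step:
  (s²) · r = rs

Answer: rs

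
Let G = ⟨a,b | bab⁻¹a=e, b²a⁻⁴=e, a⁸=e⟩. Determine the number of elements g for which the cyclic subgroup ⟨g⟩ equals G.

⟨g⟩ = G would require ord(g) = |G| = 16, but the maximum element order in G is 8 < 16. So G is not cyclic and no single element generates it: the count is 0.

Answer: 0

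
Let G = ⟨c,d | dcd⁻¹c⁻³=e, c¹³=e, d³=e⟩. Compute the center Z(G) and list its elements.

An element z ∈ Z(G) iff z commutes with every generator.
For example e is central: e·c = c = c·e; e·d = d = d·e.
Whereas c ∉ Z(G) since c·d = cd ≠ c³d = d·c.
Checking each of the 39 elements this way gives Z(G) = {e}, of order 1.

Answer: {e}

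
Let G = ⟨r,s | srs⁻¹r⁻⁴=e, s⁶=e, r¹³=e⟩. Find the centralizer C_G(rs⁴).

⟨rs⁴⟩ ⊆ C_G(rs⁴) since powers of rs⁴ commute with rs⁴; so |C_G(rs⁴)| ≥ |⟨rs⁴⟩| = 3.
By orbit–stabilizer, |C_G(rs⁴)| = |G| / |conj. class of rs⁴| = 78 / 13 = 6.
The 6 elements commuting with rs⁴ are {e, rs⁴, r²s, r³s³, r⁶s⁵, r¹⁰s²}.

Answer: {e, rs⁴, r²s, r³s³, r⁶s⁵, r¹⁰s²}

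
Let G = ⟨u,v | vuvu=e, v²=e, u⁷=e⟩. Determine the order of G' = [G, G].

G' = [G, G] is generated by all commutators. The generator-pair commutators are: [u, v] = u².
The subgroup they normally generate is {e, u, u², u³, u⁴, u⁵, u⁶}, of order 7.
Check: |G/G'| = 14/7 = 2 is the order of the abelianisation.

Answer: 7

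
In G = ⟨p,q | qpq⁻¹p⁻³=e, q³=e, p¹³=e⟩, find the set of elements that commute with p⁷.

⟨p⁷⟩ ⊆ C_G(p⁷) since powers of p⁷ commute with p⁷; so |C_G(p⁷)| ≥ |⟨p⁷⟩| = 13.
By orbit–stabilizer, |C_G(p⁷)| = |G| / |conj. class of p⁷| = 39 / 3 = 13.
The 13 elements commuting with p⁷ are {e, p, p², p³, p⁴, p⁵, p⁶, p⁷, p⁸, p⁹, p¹⁰, p¹¹, p¹²}.

Answer: {e, p, p², p³, p⁴, p⁵, p⁶, p⁷, p⁸, p⁹, p¹⁰, p¹¹, p¹²}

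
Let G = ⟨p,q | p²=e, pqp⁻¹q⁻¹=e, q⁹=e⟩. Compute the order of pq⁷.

Compute successive powers until reaching e:
  (pq⁷)¹ = pq⁷, (pq⁷)² = q⁵, (pq⁷)³ = pq³, (pq⁷)⁴ = q, (pq⁷)⁵ = pq⁸, (pq⁷)⁶ = q⁶, (pq⁷)⁷ = pq⁴, (pq⁷)⁸ = q², (pq⁷)⁹ = p, (pq⁷)¹⁰ = q⁷, (pq⁷)¹¹ = pq⁵, (pq⁷)¹² = q³, (pq⁷)¹³ = pq, (pq⁷)¹⁴ = q⁸, (pq⁷)¹⁵ = pq⁶, (pq⁷)¹⁶ = q⁴, (pq⁷)¹⁷ = pq², (pq⁷)¹⁸ = e.
The smallest positive k with (pq⁷)ᵏ = e is 18.

Answer: 18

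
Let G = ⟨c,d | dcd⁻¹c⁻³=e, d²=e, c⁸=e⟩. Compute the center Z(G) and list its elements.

An element z ∈ Z(G) iff z commutes with every generator.
For example c⁴ is central: (c⁴)·c = c⁵ = c·(c⁴); (c⁴)·d = c⁴d = d·(c⁴).
Whereas c ∉ Z(G) since c·d = cd ≠ c³d = d·c.
Checking each of the 16 elements this way gives Z(G) = {e, c⁴}, of order 2.

Answer: {e, c⁴}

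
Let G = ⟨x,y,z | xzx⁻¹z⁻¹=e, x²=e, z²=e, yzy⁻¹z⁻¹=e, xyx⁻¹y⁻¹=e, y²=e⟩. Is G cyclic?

|G| = 8, but the maximum element order in G is 2 < 8. No single element generates all of G, so G is not cyclic.

Answer: No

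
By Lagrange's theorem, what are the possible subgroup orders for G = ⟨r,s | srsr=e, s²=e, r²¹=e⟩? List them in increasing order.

|G| = 42 = 2 · 3 · 7. By Lagrange's theorem the order of any subgroup divides 42; the divisors of 42 are 1, 2, 3, 6, 7, 14, 21, 42.

Answer: 1, 2, 3, 6, 7, 14, 21, 42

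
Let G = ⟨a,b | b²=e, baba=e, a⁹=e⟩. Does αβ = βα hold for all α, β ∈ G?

a·b = ab but b·a = a⁸b, so a·b ≠ b·a and G is not abelian.

Answer: No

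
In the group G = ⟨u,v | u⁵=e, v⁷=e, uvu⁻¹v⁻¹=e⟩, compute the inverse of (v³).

The order of (v³) is 7 (smallest k with (v³)ᵏ = e), so (v³)⁻¹ = (v³)⁶ = v⁴.
Check: (v³) · (v⁴) → (v³) · v⁴ = e, giving e as required.

Answer: v⁴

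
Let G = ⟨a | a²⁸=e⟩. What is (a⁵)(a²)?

Compute (a⁵) · (a²) by multiplying left to right and reducing via the relations at each step:
  (a⁵) · a² = a⁷

Answer: a⁷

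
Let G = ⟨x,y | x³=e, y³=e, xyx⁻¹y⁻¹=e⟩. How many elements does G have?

Enumerate words in the generators, reducing via the relations: the distinct elements are
  {e, x, y, xy, x², y², xy², x²y, x²y²}.
No further products give new elements, so |G| = 9.

Answer: 9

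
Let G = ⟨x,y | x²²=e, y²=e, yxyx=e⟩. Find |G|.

Enumerate words in the generators, reducing via the relations: the distinct elements are
  {e, x, y, xy, x², x³, x⁴, x⁵, x⁶, x⁷, x⁸, x⁹, x²y, x²¹, x²⁰, x³y, x¹², x¹³, x¹¹, x¹⁰, x¹⁴, x¹⁵, x¹⁶, x¹⁷, x¹⁸, x¹⁹, x⁴y, x⁵y, x⁶y, x⁷y, x⁸y, x⁹y, x²¹y, x²⁰y, x¹²y, x¹³y, x¹¹y, x¹⁰y, x¹⁴y, x¹⁵y, x¹⁶y, x¹⁷y, x¹⁸y, x¹⁹y}.
No further products give new elements, so |G| = 44.

Answer: 44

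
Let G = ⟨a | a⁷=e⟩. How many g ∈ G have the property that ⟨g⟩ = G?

G is cyclic of order 7. An element generates G iff its order is 7, and a cyclic group of order 7 has exactly φ(7) = 6 such elements.

Answer: 6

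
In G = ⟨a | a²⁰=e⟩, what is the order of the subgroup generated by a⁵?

|⟨a⁵⟩| equals the order of a⁵. Compute successive powers until reaching e:
  (a⁵)¹ = a⁵, (a⁵)² = a¹⁰, (a⁵)³ = a¹⁵, (a⁵)⁴ = e.
The smallest positive k with (a⁵)ᵏ = e is 4, so |⟨a⁵⟩| = 4.

Answer: 4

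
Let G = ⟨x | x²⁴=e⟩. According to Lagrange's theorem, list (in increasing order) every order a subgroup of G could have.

|G| = 24 = 2³ · 3. By Lagrange's theorem the order of any subgroup divides 24; the divisors of 24 are 1, 2, 3, 4, 6, 8, 12, 24.

Answer: 1, 2, 3, 4, 6, 8, 12, 24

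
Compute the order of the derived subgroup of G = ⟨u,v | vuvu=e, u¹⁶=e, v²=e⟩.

G' = [G, G] is generated by all commutators. The generator-pair commutators are: [u, v] = u².
The subgroup they normally generate is {e, u², u⁴, u⁶, u⁸, u¹⁰, u¹², u¹⁴}, of order 8.
Check: |G/G'| = 32/8 = 4 is the order of the abelianisation.

Answer: 8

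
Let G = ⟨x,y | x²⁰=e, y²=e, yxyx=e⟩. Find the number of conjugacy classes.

The conjugacy classes (representative and size) are:
  [e] (size 1), [x] (size 2), [x¹⁸] (size 2), [x³] (size 2), [x⁴] (size 2), [x¹⁵] (size 2), [x¹⁴] (size 2), [x⁷] (size 2), [x¹²] (size 2), [x¹¹] (size 2), [x¹⁰] (size 1), [x¹⁸y] (size 10), [x⁵y] (size 10).
Class equation: 1 + 2 + 2 + 2 + 2 + 2 + 2 + 2 + 2 + 2 + 1 + 10 + 10 = 40 = |G|. So G has 13 conjugacy classes.

Answer: 13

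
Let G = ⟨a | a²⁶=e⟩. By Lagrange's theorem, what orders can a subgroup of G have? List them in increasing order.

|G| = 26 = 2 · 13. By Lagrange's theorem the order of any subgroup divides 26; the divisors of 26 are 1, 2, 13, 26.

Answer: 1, 2, 13, 26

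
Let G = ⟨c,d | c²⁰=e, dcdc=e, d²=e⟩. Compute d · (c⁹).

Compute d · (c⁹) by multiplying left to right and reducing via the relations at each step:
  d · c⁹ = c¹¹d

Answer: c¹¹d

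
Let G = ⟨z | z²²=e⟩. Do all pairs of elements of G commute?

G has a single generator, so G is cyclic and hence abelian.

Answer: Yes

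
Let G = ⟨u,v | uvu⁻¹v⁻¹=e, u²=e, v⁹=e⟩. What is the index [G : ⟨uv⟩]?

First find ord(uv) by computing successive powers:
  (uv)¹ = uv, (uv)² = v², (uv)³ = uv³, (uv)⁴ = v⁴, (uv)⁵ = uv⁵, (uv)⁶ = v⁶, (uv)⁷ = uv⁷, (uv)⁸ = v⁸, (uv)⁹ = u, (uv)¹⁰ = v, (uv)¹¹ = uv², (uv)¹² = v³, (uv)¹³ = uv⁴, (uv)¹⁴ = v⁵, (uv)¹⁵ = uv⁶, (uv)¹⁶ = v⁷, (uv)¹⁷ = uv⁸, (uv)¹⁸ = e.
So |⟨uv⟩| = ord(uv) = 18. With |G| = 18, by Lagrange [G : ⟨uv⟩] = 18/18 = 1.

Answer: 1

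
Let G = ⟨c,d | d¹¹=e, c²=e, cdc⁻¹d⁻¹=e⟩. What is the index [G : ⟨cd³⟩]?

First find ord(cd³) by computing successive powers:
  (cd³)¹ = cd³, (cd³)² = d⁶, (cd³)³ = cd⁹, (cd³)⁴ = d, (cd³)⁵ = cd⁴, (cd³)⁶ = d⁷, (cd³)⁷ = cd¹⁰, (cd³)⁸ = d², (cd³)⁹ = cd⁵, (cd³)¹⁰ = d⁸, (cd³)¹¹ = c, (cd³)¹² = d³, (cd³)¹³ = cd⁶, (cd³)¹⁴ = d⁹, (cd³)¹⁵ = cd, (cd³)¹⁶ = d⁴, (cd³)¹⁷ = cd⁷, (cd³)¹⁸ = d¹⁰, (cd³)¹⁹ = cd², (cd³)²⁰ = d⁵, (cd³)²¹ = cd⁸, (cd³)²² = e.
So |⟨cd³⟩| = ord(cd³) = 22. With |G| = 22, by Lagrange [G : ⟨cd³⟩] = 22/22 = 1.

Answer: 1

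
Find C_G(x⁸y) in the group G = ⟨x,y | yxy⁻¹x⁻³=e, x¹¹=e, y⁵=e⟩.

⟨x⁸y⟩ ⊆ C_G(x⁸y) since powers of x⁸y commute with x⁸y; so |C_G(x⁸y)| ≥ |⟨x⁸y⟩| = 5.
By orbit–stabilizer, |C_G(x⁸y)| = |G| / |conj. class of x⁸y| = 55 / 11 = 5.
The 5 elements commuting with x⁸y are {e, xy⁴, x⁵y³, x⁸y, x¹⁰y²}.

Answer: {e, xy⁴, x⁵y³, x⁸y, x¹⁰y²}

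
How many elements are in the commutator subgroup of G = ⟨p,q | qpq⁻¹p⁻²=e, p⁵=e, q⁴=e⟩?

G' = [G, G] is generated by all commutators. The generator-pair commutators are: [p, q] = p⁴.
The subgroup they normally generate is {e, p, p², p³, p⁴}, of order 5.
Check: |G/G'| = 20/5 = 4 is the order of the abelianisation.

Answer: 5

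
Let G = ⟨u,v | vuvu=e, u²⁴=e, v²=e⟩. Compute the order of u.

Compute successive powers until reaching e:
  u¹ = u, u² = u², u³ = u³, u⁴ = u⁴, u⁵ = u⁵, u⁶ = u⁶, u⁷ = u⁷, u⁸ = u⁸, u⁹ = u⁹, u¹⁰ = u¹⁰, u¹¹ = u¹¹, u¹² = u¹², u¹³ = u¹³, u¹⁴ = u¹⁴, u¹⁵ = u¹⁵, u¹⁶ = u¹⁶, u¹⁷ = u¹⁷, u¹⁸ = u¹⁸, u¹⁹ = u¹⁹, u²⁰ = u²⁰, u²¹ = u²¹, u²² = u²², u²³ = u²³, u²⁴ = e.
The smallest positive k with uᵏ = e is 24.

Answer: 24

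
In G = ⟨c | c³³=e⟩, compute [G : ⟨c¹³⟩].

First find ord(c¹³) by computing successive powers:
  (c¹³)¹ = c¹³, (c¹³)² = c²⁶, (c¹³)³ = c⁶, (c¹³)⁴ = c¹⁹, (c¹³)⁵ = c³², (c¹³)⁶ = c¹², (c¹³)⁷ = c²⁵, (c¹³)⁸ = c⁵, (c¹³)⁹ = c¹⁸, (c¹³)¹⁰ = c³¹, (c¹³)¹¹ = c¹¹, (c¹³)¹² = c²⁴, (c¹³)¹³ = c⁴, (c¹³)¹⁴ = c¹⁷, (c¹³)¹⁵ = c³⁰, (c¹³)¹⁶ = c¹⁰, (c¹³)¹⁷ = c²³, (c¹³)¹⁸ = c³, (c¹³)¹⁹ = c¹⁶, (c¹³)²⁰ = c²⁹, (c¹³)²¹ = c⁹, (c¹³)²² = c²², (c¹³)²³ = c², (c¹³)²⁴ = c¹⁵, (c¹³)²⁵ = c²⁸, (c¹³)²⁶ = c⁸, (c¹³)²⁷ = c²¹, (c¹³)²⁸ = c, (c¹³)²⁹ = c¹⁴, (c¹³)³⁰ = c²⁷, (c¹³)³¹ = c⁷, (c¹³)³² = c²⁰, (c¹³)³³ = e.
So |⟨c¹³⟩| = ord(c¹³) = 33. With |G| = 33, by Lagrange [G : ⟨c¹³⟩] = 33/33 = 1.

Answer: 1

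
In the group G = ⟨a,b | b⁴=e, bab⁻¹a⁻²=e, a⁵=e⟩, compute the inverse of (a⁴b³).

The order of (a⁴b³) is 4 (smallest k with (a⁴b³)ᵏ = e), so (a⁴b³)⁻¹ = (a⁴b³)³ = a²b.
Check: (a⁴b³) · (a²b) → (a⁴b³) · a² = b³;   (b³) · b = e, giving e as required.

Answer: a²b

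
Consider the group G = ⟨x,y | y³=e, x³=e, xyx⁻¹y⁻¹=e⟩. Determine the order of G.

Enumerate words in the generators, reducing via the relations: the distinct elements are
  {e, x, y, xy, x², y², xy², x²y, x²y²}.
No further products give new elements, so |G| = 9.

Answer: 9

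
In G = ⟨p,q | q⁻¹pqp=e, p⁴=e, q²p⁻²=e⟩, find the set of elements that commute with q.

⟨q⟩ ⊆ C_G(q) since powers of q commute with q; so |C_G(q)| ≥ |⟨q⟩| = 4.
By orbit–stabilizer, |C_G(q)| = |G| / |conj. class of q| = 8 / 2 = 4.
The 4 elements commuting with q are {e, p², q, q⁻¹}.

Answer: {e, p², q, q⁻¹}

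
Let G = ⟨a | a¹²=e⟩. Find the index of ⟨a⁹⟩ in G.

First find ord(a⁹) by computing successive powers:
  (a⁹)¹ = a⁹, (a⁹)² = a⁶, (a⁹)³ = a³, (a⁹)⁴ = e.
So |⟨a⁹⟩| = ord(a⁹) = 4. With |G| = 12, by Lagrange [G : ⟨a⁹⟩] = 12/4 = 3.

Answer: 3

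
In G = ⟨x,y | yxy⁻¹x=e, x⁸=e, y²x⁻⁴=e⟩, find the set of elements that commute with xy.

⟨xy⟩ ⊆ C_G(xy) since powers of xy commute with xy; so |C_G(xy)| ≥ |⟨xy⟩| = 4.
By orbit–stabilizer, |C_G(xy)| = |G| / |conj. class of xy| = 16 / 4 = 4.
The 4 elements commuting with xy are {e, x⁴, xy, xy⁻¹}.

Answer: {e, x⁴, xy, xy⁻¹}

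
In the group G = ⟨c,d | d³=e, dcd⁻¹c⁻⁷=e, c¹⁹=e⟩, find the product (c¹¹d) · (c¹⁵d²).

Compute (c¹¹d) · (c¹⁵d²) by multiplying left to right and reducing via the relations at each step:
  (c¹¹d) · c¹⁵ = c²d
  (c²d) · d² = c²

Answer: c²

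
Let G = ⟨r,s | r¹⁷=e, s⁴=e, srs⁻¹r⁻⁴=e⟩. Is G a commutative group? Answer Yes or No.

r·s = rs but s·r = r⁴s, so r·s ≠ s·r and G is not abelian.

Answer: No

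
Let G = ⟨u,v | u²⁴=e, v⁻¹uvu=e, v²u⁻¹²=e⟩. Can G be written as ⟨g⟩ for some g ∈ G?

Every cyclic group is abelian. But u·v = uv while v·u = u¹¹v⁻¹, so u·v ≠ v·u and G is not abelian. Hence G is not cyclic.

Answer: No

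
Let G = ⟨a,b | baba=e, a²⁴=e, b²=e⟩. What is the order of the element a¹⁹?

Compute successive powers until reaching e:
  (a¹⁹)¹ = a¹⁹, (a¹⁹)² = a¹⁴, (a¹⁹)³ = a⁹, (a¹⁹)⁴ = a⁴, (a¹⁹)⁵ = a²³, (a¹⁹)⁶ = a¹⁸, (a¹⁹)⁷ = a¹³, (a¹⁹)⁸ = a⁸, (a¹⁹)⁹ = a³, (a¹⁹)¹⁰ = a²², (a¹⁹)¹¹ = a¹⁷, (a¹⁹)¹² = a¹², (a¹⁹)¹³ = a⁷, (a¹⁹)¹⁴ = a², (a¹⁹)¹⁵ = a²¹, (a¹⁹)¹⁶ = a¹⁶, (a¹⁹)¹⁷ = a¹¹, (a¹⁹)¹⁸ = a⁶, (a¹⁹)¹⁹ = a, (a¹⁹)²⁰ = a²⁰, (a¹⁹)²¹ = a¹⁵, (a¹⁹)²² = a¹⁰, (a¹⁹)²³ = a⁵, (a¹⁹)²⁴ = e.
The smallest positive k with (a¹⁹)ᵏ = e is 24.

Answer: 24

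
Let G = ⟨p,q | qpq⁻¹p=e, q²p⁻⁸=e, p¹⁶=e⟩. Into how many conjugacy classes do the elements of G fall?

The conjugacy classes (representative and size) are:
  [e] (size 1), [p] (size 2), [p¹⁴] (size 2), [p¹³] (size 2), [p¹²] (size 2), [p⁵] (size 2), [p¹⁰] (size 2), [p⁷] (size 2), [p⁸] (size 1), [q⁻¹] (size 8), [p⁷q⁻¹] (size 8).
Class equation: 1 + 2 + 2 + 2 + 2 + 2 + 2 + 2 + 1 + 8 + 8 = 32 = |G|. So G has 11 conjugacy classes.

Answer: 11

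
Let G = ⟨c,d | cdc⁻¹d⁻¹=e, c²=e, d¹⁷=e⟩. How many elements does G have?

Enumerate words in the generators, reducing via the relations: the distinct elements are
  {c, d, e, cd, d², d³, d⁴, d⁵, d⁶, d⁷, d⁸, d⁹, cd², cd³, cd⁴, cd⁵, cd⁶, cd⁷, cd⁸, cd⁹, d¹², d¹³, d¹¹, d¹⁰, d¹⁴, d¹⁵, d¹⁶, cd¹², cd¹³, cd¹¹, cd¹⁰, cd¹⁴, cd¹⁵, cd¹⁶}.
No further products give new elements, so |G| = 34.

Answer: 34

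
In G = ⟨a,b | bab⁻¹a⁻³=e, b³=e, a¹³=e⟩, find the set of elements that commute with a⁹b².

⟨a⁹b²⟩ ⊆ C_G(a⁹b²) since powers of a⁹b² commute with a⁹b²; so |C_G(a⁹b²)| ≥ |⟨a⁹b²⟩| = 3.
By orbit–stabilizer, |C_G(a⁹b²)| = |G| / |conj. class of a⁹b²| = 39 / 13 = 3.
The 3 elements commuting with a⁹b² are {e, a⁹b², a¹²b}.

Answer: {e, a⁹b², a¹²b}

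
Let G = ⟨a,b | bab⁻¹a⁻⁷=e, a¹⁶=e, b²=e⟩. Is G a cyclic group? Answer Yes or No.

Every cyclic group is abelian. But a·b = ab while b·a = a⁷b, so a·b ≠ b·a and G is not abelian. Hence G is not cyclic.

Answer: No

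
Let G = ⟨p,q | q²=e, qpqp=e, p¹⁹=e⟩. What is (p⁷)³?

Compute successive powers of (p⁷), reducing at each step:
  (p⁷)²: (p⁷) · p⁷ = p¹⁴
  (p⁷)³: (p¹⁴) · p⁷ = p²

Answer: p²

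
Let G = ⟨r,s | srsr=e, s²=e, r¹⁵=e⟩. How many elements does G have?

Enumerate words in the generators, reducing via the relations: the distinct elements are
  {e, r, s, rs, r², r³, r⁴, r⁵, r⁶, r⁷, r⁸, r⁹, r²s, r³s, r¹², r¹³, r¹¹, r¹⁰, r¹⁴, r⁴s, r⁵s, r⁶s, r⁷s, r⁸s, r⁹s, r¹²s, r¹³s, r¹¹s, r¹⁰s, r¹⁴s}.
No further products give new elements, so |G| = 30.

Answer: 30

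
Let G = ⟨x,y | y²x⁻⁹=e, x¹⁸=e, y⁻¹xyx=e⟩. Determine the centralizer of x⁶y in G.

⟨x⁶y⟩ ⊆ C_G(x⁶y) since powers of x⁶y commute with x⁶y; so |C_G(x⁶y)| ≥ |⟨x⁶y⟩| = 4.
By orbit–stabilizer, |C_G(x⁶y)| = |G| / |conj. class of x⁶y| = 36 / 9 = 4.
The 4 elements commuting with x⁶y are {e, x⁹, x⁶y, x⁶y⁻¹}.

Answer: {e, x⁹, x⁶y, x⁶y⁻¹}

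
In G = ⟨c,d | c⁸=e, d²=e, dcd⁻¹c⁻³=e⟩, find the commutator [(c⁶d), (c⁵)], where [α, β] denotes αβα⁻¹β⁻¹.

[(c⁶d), (c⁵)] = (c⁶d)·(c⁵)·(c⁶d)⁻¹·(c⁵)⁻¹.
  (c⁶d) · (c⁵) = c⁵d
  (c⁵d) · (c⁶d) = c⁷
  (c⁷) · (c³) = c²

Answer: c²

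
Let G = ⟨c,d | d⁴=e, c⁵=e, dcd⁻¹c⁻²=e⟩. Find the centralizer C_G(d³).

⟨d³⟩ ⊆ C_G(d³) since powers of d³ commute with d³; so |C_G(d³)| ≥ |⟨d³⟩| = 4.
By orbit–stabilizer, |C_G(d³)| = |G| / |conj. class of d³| = 20 / 5 = 4.
The 4 elements commuting with d³ are {e, d, d², d³}.

Answer: {e, d, d², d³}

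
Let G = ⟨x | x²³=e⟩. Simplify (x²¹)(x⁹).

Compute (x²¹) · (x⁹) by multiplying left to right and reducing via the relations at each step:
  (x²¹) · x⁹ = x⁷

Answer: x⁷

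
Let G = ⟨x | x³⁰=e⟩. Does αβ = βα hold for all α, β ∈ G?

G has a single generator, so G is cyclic and hence abelian.

Answer: Yes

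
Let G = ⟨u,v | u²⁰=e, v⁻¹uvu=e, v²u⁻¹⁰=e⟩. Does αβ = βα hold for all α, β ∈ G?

u·v = uv but v·u = u⁹v⁻¹, so u·v ≠ v·u and G is not abelian.

Answer: No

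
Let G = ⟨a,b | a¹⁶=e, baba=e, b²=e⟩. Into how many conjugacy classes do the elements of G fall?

The conjugacy classes (representative and size) are:
  [e] (size 1), [a¹⁵] (size 2), [a²] (size 2), [a³] (size 2), [a¹²] (size 2), [a⁵] (size 2), [a⁶] (size 2), [a⁷] (size 2), [a⁸] (size 1), [a²b] (size 8), [a¹⁵b] (size 8).
Class equation: 1 + 2 + 2 + 2 + 2 + 2 + 2 + 2 + 1 + 8 + 8 = 32 = |G|. So G has 11 conjugacy classes.

Answer: 11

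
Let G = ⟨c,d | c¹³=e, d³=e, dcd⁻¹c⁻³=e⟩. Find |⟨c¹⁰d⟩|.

|⟨c¹⁰d⟩| equals the order of c¹⁰d. Compute successive powers until reaching e:
  (c¹⁰d)¹ = c¹⁰d, (c¹⁰d)² = cd², (c¹⁰d)³ = e.
The smallest positive k with (c¹⁰d)ᵏ = e is 3, so |⟨c¹⁰d⟩| = 3.

Answer: 3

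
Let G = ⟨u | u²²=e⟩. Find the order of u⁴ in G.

Compute successive powers until reaching e:
  (u⁴)¹ = u⁴, (u⁴)² = u⁸, (u⁴)³ = u¹², (u⁴)⁴ = u¹⁶, (u⁴)⁵ = u²⁰, (u⁴)⁶ = u², (u⁴)⁷ = u⁶, (u⁴)⁸ = u¹⁰, (u⁴)⁹ = u¹⁴, (u⁴)¹⁰ = u¹⁸, (u⁴)¹¹ = e.
The smallest positive k with (u⁴)ᵏ = e is 11.

Answer: 11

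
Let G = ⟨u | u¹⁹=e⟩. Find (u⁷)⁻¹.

The order of (u⁷) is 19 (smallest k with (u⁷)ᵏ = e), so (u⁷)⁻¹ = (u⁷)¹⁸ = u¹².
Check: (u⁷) · (u¹²) → (u⁷) · u¹² = e, giving e as required.

Answer: u¹²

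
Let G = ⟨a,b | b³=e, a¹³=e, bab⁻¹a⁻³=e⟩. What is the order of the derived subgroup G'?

G' = [G, G] is generated by all commutators. The generator-pair commutators are: [a, b] = a¹¹.
The subgroup they normally generate is {e, a, a², a³, a⁴, a⁵, a⁶, a⁷, a⁸, a⁹, a¹⁰, a¹¹, a¹²}, of order 13.
Check: |G/G'| = 39/13 = 3 is the order of the abelianisation.

Answer: 13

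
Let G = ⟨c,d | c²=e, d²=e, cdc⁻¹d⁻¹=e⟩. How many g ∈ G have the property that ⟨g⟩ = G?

⟨g⟩ = G would require ord(g) = |G| = 4, but the maximum element order in G is 2 < 4. So G is not cyclic and no single element generates it: the count is 0.

Answer: 0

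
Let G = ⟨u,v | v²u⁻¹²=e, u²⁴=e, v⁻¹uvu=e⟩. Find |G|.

Enumerate words in the generators, reducing via the relations: the distinct elements are
  {e, u, v, uv, u², u³, u⁴, u⁵, u⁶, u⁷, u⁸, u⁹, u²v, u²², u²³, u²¹, u²⁰, u³v, u¹², u¹³, u¹¹, u¹⁰, u¹⁴, u¹⁵, u¹⁶, u¹⁷, u¹⁸, u¹⁹, u⁴v, u⁵v, u⁶v, u⁷v, u⁸v, u⁹v, v⁻¹, uv⁻¹, u¹¹v, u¹⁰v, u²v⁻¹, u³v⁻¹, u⁴v⁻¹, u⁵v⁻¹, u⁶v⁻¹, u⁷v⁻¹, u⁸v⁻¹, u⁹v⁻¹, u¹¹v⁻¹, u¹⁰v⁻¹}.
No further products give new elements, so |G| = 48.

Answer: 48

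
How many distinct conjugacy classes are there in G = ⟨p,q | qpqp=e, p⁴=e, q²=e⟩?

The conjugacy classes (representative and size) are:
  [e] (size 1), [p] (size 2), [p²] (size 1), [p²q] (size 2), [p³q] (size 2).
Class equation: 1 + 2 + 1 + 2 + 2 = 8 = |G|. So G has 5 conjugacy classes.

Answer: 5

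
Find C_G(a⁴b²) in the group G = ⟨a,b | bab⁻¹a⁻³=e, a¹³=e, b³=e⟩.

⟨a⁴b²⟩ ⊆ C_G(a⁴b²) since powers of a⁴b² commute with a⁴b²; so |C_G(a⁴b²)| ≥ |⟨a⁴b²⟩| = 3.
By orbit–stabilizer, |C_G(a⁴b²)| = |G| / |conj. class of a⁴b²| = 39 / 13 = 3.
The 3 elements commuting with a⁴b² are {e, ab, a⁴b²}.

Answer: {e, ab, a⁴b²}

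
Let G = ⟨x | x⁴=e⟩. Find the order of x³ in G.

Compute successive powers until reaching e:
  (x³)¹ = x³, (x³)² = x², (x³)³ = x, (x³)⁴ = e.
The smallest positive k with (x³)ᵏ = e is 4.

Answer: 4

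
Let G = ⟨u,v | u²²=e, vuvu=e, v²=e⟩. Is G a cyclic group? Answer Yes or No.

Every cyclic group is abelian. But u·v = uv while v·u = u²¹v, so u·v ≠ v·u and G is not abelian. Hence G is not cyclic.

Answer: No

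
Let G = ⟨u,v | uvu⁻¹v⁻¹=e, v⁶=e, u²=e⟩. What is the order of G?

Enumerate words in the generators, reducing via the relations: the distinct elements are
  {e, u, v, uv, v², v³, v⁴, v⁵, uv², uv³, uv⁴, uv⁵}.
No further products give new elements, so |G| = 12.

Answer: 12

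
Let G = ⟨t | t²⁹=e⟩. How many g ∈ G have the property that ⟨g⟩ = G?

G is cyclic of order 29. An element generates G iff its order is 29, and a cyclic group of order 29 has exactly φ(29) = 28 such elements.

Answer: 28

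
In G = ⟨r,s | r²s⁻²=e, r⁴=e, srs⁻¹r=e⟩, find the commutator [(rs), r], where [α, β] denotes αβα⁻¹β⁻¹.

[(rs), r] = (rs)·r·(rs)⁻¹·r⁻¹.
  (rs) · r = s
  s · (rs⁻¹) = r³
  (r³) · (r³) = r²

Answer: r²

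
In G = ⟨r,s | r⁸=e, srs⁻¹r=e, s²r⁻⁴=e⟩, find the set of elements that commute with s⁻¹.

⟨s⁻¹⟩ ⊆ C_G(s⁻¹) since powers of s⁻¹ commute with s⁻¹; so |C_G(s⁻¹)| ≥ |⟨s⁻¹⟩| = 4.
By orbit–stabilizer, |C_G(s⁻¹)| = |G| / |conj. class of s⁻¹| = 16 / 4 = 4.
The 4 elements commuting with s⁻¹ are {e, r⁴, s, s⁻¹}.

Answer: {e, r⁴, s, s⁻¹}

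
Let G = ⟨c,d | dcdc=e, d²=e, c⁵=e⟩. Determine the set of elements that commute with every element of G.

An element z ∈ Z(G) iff z commutes with every generator.
For example e is central: e·c = c = c·e; e·d = d = d·e.
Whereas c ∉ Z(G) since c·d = cd ≠ c⁴d = d·c.
Checking each of the 10 elements this way gives Z(G) = {e}, of order 1.

Answer: {e}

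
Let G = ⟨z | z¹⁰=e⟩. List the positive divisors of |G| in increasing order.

|G| = 10 = 2 · 5. By Lagrange's theorem the order of any subgroup divides 10; the divisors of 10 are 1, 2, 5, 10.

Answer: 1, 2, 5, 10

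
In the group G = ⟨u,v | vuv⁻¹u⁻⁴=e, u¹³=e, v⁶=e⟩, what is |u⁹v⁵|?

Compute successive powers until reaching e:
  (u⁹v⁵)¹ = u⁹v⁵, (u⁹v⁵)² = u⁸v⁴, (u⁹v⁵)³ = u¹¹v³, (u⁹v⁵)⁴ = u²v², (u⁹v⁵)⁵ = u³v, (u⁹v⁵)⁶ = e.
The smallest positive k with (u⁹v⁵)ᵏ = e is 6.

Answer: 6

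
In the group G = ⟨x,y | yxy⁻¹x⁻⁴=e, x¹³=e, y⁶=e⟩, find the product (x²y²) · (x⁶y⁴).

Compute (x²y²) · (x⁶y⁴) by multiplying left to right and reducing via the relations at each step:
  (x²y²) · x⁶ = x⁷y²
  (x⁷y²) · y⁴ = x⁷

Answer: x⁷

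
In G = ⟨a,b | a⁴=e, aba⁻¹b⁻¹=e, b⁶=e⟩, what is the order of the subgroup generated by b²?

|⟨b²⟩| equals the order of b². Compute successive powers until reaching e:
  (b²)¹ = b², (b²)² = b⁴, (b²)³ = e.
The smallest positive k with (b²)ᵏ = e is 3, so |⟨b²⟩| = 3.

Answer: 3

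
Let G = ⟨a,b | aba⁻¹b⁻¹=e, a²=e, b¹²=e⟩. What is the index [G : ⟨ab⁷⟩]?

First find ord(ab⁷) by computing successive powers:
  (ab⁷)¹ = ab⁷, (ab⁷)² = b², (ab⁷)³ = ab⁹, (ab⁷)⁴ = b⁴, (ab⁷)⁵ = ab¹¹, (ab⁷)⁶ = b⁶, (ab⁷)⁷ = ab, (ab⁷)⁸ = b⁸, (ab⁷)⁹ = ab³, (ab⁷)¹⁰ = b¹⁰, (ab⁷)¹¹ = ab⁵, (ab⁷)¹² = e.
So |⟨ab⁷⟩| = ord(ab⁷) = 12. With |G| = 24, by Lagrange [G : ⟨ab⁷⟩] = 24/12 = 2.

Answer: 2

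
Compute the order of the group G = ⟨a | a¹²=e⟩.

G is generated by a single element, so G is cyclic. The relator gives a¹² = e and no smaller power is forced to be e, so the 12 powers {a, e, a², a³, a⁴, a⁵, a⁶, a⁷, a⁸, a⁹, a¹¹, a¹⁰} are distinct. Hence |G| = 12.

Answer: 12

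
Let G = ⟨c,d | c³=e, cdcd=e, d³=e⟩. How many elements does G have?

Enumerate words in the generators, reducing via the relations: the distinct elements are
  {c, d, e, cd, c², d², cd², c²d, dc², d²c, cd²c, c²d²}.
No further products give new elements, so |G| = 12.

Answer: 12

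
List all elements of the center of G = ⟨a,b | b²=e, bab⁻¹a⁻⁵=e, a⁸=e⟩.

An element z ∈ Z(G) iff z commutes with every generator.
For example a² is central: (a²)·a = a³ = a·(a²); (a²)·b = a²b = b·(a²).
Whereas a ∉ Z(G) since a·b = ab ≠ a⁵b = b·a.
Checking each of the 16 elements this way gives Z(G) = {e, a², a⁴, a⁶}, of order 4.

Answer: {e, a², a⁴, a⁶}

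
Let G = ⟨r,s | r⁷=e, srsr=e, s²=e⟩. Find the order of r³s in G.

Compute successive powers until reaching e:
  (r³s)¹ = r³s, (r³s)² = e.
The smallest positive k with (r³s)ᵏ = e is 2.

Answer: 2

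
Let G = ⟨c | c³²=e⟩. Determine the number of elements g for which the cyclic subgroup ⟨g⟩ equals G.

G is cyclic of order 32. An element generates G iff its order is 32, and a cyclic group of order 32 has exactly φ(32) = 16 such elements.

Answer: 16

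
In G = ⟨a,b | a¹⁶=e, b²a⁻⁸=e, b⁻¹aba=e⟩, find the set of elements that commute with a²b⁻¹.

⟨a²b⁻¹⟩ ⊆ C_G(a²b⁻¹) since powers of a²b⁻¹ commute with a²b⁻¹; so |C_G(a²b⁻¹)| ≥ |⟨a²b⁻¹⟩| = 4.
By orbit–stabilizer, |C_G(a²b⁻¹)| = |G| / |conj. class of a²b⁻¹| = 32 / 8 = 4.
The 4 elements commuting with a²b⁻¹ are {e, a⁸, a²b, a²b⁻¹}.

Answer: {e, a⁸, a²b, a²b⁻¹}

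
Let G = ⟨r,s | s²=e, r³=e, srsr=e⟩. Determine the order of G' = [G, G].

G' = [G, G] is generated by all commutators. The generator-pair commutators are: [r, s] = r².
The subgroup they normally generate is {e, r, r²}, of order 3.
Check: |G/G'| = 6/3 = 2 is the order of the abelianisation.

Answer: 3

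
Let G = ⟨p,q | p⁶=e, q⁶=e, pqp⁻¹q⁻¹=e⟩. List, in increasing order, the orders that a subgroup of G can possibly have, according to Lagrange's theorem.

|G| = 36 = 2² · 3². By Lagrange's theorem the order of any subgroup divides 36; the divisors of 36 are 1, 2, 3, 4, 6, 9, 12, 18, 36.

Answer: 1, 2, 3, 4, 6, 9, 12, 18, 36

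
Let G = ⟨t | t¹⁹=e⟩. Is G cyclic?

|G| = 19. The element t has order 19 (its powers give 19 distinct elements), so ⟨t⟩ = G and G is cyclic.

Answer: Yes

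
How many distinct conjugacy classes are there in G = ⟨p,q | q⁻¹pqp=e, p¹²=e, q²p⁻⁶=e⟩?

The conjugacy classes (representative and size) are:
  [e] (size 1), [p¹¹] (size 2), [p²] (size 2), [p⁹] (size 2), [p⁴] (size 2), [p⁵] (size 2), [p⁶] (size 1), [p²q] (size 6), [pq] (size 6).
Class equation: 1 + 2 + 2 + 2 + 2 + 2 + 1 + 6 + 6 = 24 = |G|. So G has 9 conjugacy classes.

Answer: 9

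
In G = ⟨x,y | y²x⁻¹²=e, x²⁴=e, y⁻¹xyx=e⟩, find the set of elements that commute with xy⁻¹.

⟨xy⁻¹⟩ ⊆ C_G(xy⁻¹) since powers of xy⁻¹ commute with xy⁻¹; so |C_G(xy⁻¹)| ≥ |⟨xy⁻¹⟩| = 4.
By orbit–stabilizer, |C_G(xy⁻¹)| = |G| / |conj. class of xy⁻¹| = 48 / 12 = 4.
The 4 elements commuting with xy⁻¹ are {e, x¹², xy, xy⁻¹}.

Answer: {e, x¹², xy, xy⁻¹}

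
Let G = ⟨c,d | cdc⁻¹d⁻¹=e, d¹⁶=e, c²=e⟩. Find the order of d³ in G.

Compute successive powers until reaching e:
  (d³)¹ = d³, (d³)² = d⁶, (d³)³ = d⁹, (d³)⁴ = d¹², (d³)⁵ = d¹⁵, (d³)⁶ = d², (d³)⁷ = d⁵, (d³)⁸ = d⁸, (d³)⁹ = d¹¹, (d³)¹⁰ = d¹⁴, (d³)¹¹ = d, (d³)¹² = d⁴, (d³)¹³ = d⁷, (d³)¹⁴ = d¹⁰, (d³)¹⁵ = d¹³, (d³)¹⁶ = e.
The smallest positive k with (d³)ᵏ = e is 16.

Answer: 16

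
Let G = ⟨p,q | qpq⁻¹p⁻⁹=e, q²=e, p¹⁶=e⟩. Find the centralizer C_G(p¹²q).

⟨p¹²q⟩ ⊆ C_G(p¹²q) since powers of p¹²q commute with p¹²q; so |C_G(p¹²q)| ≥ |⟨p¹²q⟩| = 4.
By orbit–stabilizer, |C_G(p¹²q)| = |G| / |conj. class of p¹²q| = 32 / 2 = 16.
The 16 elements commuting with p¹²q are {e, p², p⁴, p⁶, p⁸, p¹⁰, p¹², p¹⁴, q, p¹⁰q, p²q, p¹²q, p⁴q, p¹⁴q, p⁶q, p⁸q}.

Answer: {e, p², p⁴, p⁶, p⁸, p¹⁰, p¹², p¹⁴, q, p¹⁰q, p²q, p¹²q, p⁴q, p¹⁴q, p⁶q, p⁸q}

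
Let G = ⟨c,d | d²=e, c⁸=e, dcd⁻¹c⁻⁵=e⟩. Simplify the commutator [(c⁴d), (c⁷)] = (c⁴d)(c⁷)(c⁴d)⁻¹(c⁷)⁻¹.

[(c⁴d), (c⁷)] = (c⁴d)·(c⁷)·(c⁴d)⁻¹·(c⁷)⁻¹.
  (c⁴d) · (c⁷) = c⁷d
  (c⁷d) · (c⁴d) = c³
  (c³) · c = c⁴

Answer: c⁴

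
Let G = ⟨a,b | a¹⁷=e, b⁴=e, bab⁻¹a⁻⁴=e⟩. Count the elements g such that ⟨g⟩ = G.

⟨g⟩ = G would require ord(g) = |G| = 68, but the maximum element order in G is 17 < 68. So G is not cyclic and no single element generates it: the count is 0.

Answer: 0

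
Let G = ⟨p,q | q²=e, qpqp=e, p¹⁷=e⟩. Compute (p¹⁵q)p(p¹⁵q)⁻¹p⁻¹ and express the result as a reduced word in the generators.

[(p¹⁵q), p] = (p¹⁵q)·p·(p¹⁵q)⁻¹·p⁻¹.
  (p¹⁵q) · p = p¹⁴q
  (p¹⁴q) · (p¹⁵q) = p¹⁶
  (p¹⁶) · (p¹⁶) = p¹⁵

Answer: p¹⁵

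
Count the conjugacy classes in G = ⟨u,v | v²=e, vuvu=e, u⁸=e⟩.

The conjugacy classes (representative and size) are:
  [e] (size 1), [u] (size 2), [u⁶] (size 2), [u³] (size 2), [u⁴] (size 1), [v] (size 4), [u⁵v] (size 4).
Class equation: 1 + 2 + 2 + 2 + 1 + 4 + 4 = 16 = |G|. So G has 7 conjugacy classes.

Answer: 7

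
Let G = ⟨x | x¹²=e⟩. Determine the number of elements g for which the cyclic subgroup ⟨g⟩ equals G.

G is cyclic of order 12. An element generates G iff its order is 12, and a cyclic group of order 12 has exactly φ(12) = 4 such elements.

Answer: 4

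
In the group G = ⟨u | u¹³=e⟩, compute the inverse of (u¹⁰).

The order of (u¹⁰) is 13 (smallest k with (u¹⁰)ᵏ = e), so (u¹⁰)⁻¹ = (u¹⁰)¹² = u³.
Check: (u¹⁰) · (u³) → (u¹⁰) · u³ = e, giving e as required.

Answer: u³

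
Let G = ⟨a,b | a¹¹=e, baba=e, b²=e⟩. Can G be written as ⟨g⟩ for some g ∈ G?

Every cyclic group is abelian. But a·b = ab while b·a = a¹⁰b, so a·b ≠ b·a and G is not abelian. Hence G is not cyclic.

Answer: No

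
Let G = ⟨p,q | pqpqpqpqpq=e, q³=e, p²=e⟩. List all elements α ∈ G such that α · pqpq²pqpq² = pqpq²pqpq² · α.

⟨pqpq²pqpq²⟩ ⊆ C_G(pqpq²pqpq²) since powers of pqpq²pqpq² commute with pqpq²pqpq²; so |C_G(pqpq²pqpq²)| ≥ |⟨pqpq²pqpq²⟩| = 5.
By orbit–stabilizer, |C_G(pqpq²pqpq²)| = |G| / |conj. class of pqpq²pqpq²| = 60 / 12 = 5.
The 5 elements commuting with pqpq²pqpq² are {e, qpq²p, pqpq², qpq²pqpq²p, pqpq²pqpq²}.

Answer: {e, qpq²p, pqpq², qpq²pqpq²p, pqpq²pqpq²}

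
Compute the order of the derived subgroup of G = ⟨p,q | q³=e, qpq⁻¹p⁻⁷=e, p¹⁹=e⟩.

G' = [G, G] is generated by all commutators. The generator-pair commutators are: [p, q] = p¹³.
The subgroup they normally generate is {e, p, p², p³, p⁴, p⁵, p⁶, p⁷, p⁸, p⁹, p¹⁰, p¹¹, p¹², p¹³, p¹⁴, p¹⁵, p¹⁶, p¹⁷, p¹⁸}, of order 19.
Check: |G/G'| = 57/19 = 3 is the order of the abelianisation.

Answer: 19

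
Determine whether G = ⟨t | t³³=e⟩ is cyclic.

|G| = 33. The element t has order 33 (its powers give 33 distinct elements), so ⟨t⟩ = G and G is cyclic.

Answer: Yes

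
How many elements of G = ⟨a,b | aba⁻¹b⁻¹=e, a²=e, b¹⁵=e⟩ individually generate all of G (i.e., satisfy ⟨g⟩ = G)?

G is cyclic of order 30. An element generates G iff its order is 30, and a cyclic group of order 30 has exactly φ(30) = 8 such elements.

Answer: 8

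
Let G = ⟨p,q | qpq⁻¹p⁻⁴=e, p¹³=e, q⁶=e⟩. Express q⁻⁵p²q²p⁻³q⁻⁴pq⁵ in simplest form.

Multiply left to right, reducing at each step:
  q · p² = p⁸q
  (p⁸q) · q² = p⁸q³
  (p⁸q³) · p⁻³ = p¹¹q³
  (p¹¹q³) · q⁻⁴ = p¹¹q⁵
  (p¹¹q⁵) · p = p⁸q⁵
  (p⁸q⁵) · q⁵ = p⁸q⁴

Answer: p⁸q⁴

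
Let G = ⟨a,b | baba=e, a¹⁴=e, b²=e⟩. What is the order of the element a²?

Compute successive powers until reaching e:
  (a²)¹ = a², (a²)² = a⁴, (a²)³ = a⁶, (a²)⁴ = a⁸, (a²)⁵ = a¹⁰, (a²)⁶ = a¹², (a²)⁷ = e.
The smallest positive k with (a²)ᵏ = e is 7.

Answer: 7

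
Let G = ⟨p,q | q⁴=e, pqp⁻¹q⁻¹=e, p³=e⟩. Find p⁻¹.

The order of p is 3 (smallest k with pᵏ = e), so p⁻¹ = p² = p².
Check: p · (p²) → p · p² = e, giving e as required.

Answer: p²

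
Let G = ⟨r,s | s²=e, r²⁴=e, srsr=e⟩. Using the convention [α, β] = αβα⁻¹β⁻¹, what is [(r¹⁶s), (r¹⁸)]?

[(r¹⁶s), (r¹⁸)] = (r¹⁶s)·(r¹⁸)·(r¹⁶s)⁻¹·(r¹⁸)⁻¹.
  (r¹⁶s) · (r¹⁸) = r²²s
  (r²²s) · (r¹⁶s) = r⁶
  (r⁶) · (r⁶) = r¹²

Answer: r¹²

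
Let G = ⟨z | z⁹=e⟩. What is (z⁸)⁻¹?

The order of (z⁸) is 9 (smallest k with (z⁸)ᵏ = e), so (z⁸)⁻¹ = (z⁸)⁸ = z.
Check: (z⁸) · z → (z⁸) · z = e, giving e as required.

Answer: z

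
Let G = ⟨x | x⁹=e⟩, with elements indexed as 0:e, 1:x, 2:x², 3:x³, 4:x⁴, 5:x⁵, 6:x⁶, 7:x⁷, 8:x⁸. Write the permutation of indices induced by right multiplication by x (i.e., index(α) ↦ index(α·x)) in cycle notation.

(0 1 2 3 4 5 6 7 8)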